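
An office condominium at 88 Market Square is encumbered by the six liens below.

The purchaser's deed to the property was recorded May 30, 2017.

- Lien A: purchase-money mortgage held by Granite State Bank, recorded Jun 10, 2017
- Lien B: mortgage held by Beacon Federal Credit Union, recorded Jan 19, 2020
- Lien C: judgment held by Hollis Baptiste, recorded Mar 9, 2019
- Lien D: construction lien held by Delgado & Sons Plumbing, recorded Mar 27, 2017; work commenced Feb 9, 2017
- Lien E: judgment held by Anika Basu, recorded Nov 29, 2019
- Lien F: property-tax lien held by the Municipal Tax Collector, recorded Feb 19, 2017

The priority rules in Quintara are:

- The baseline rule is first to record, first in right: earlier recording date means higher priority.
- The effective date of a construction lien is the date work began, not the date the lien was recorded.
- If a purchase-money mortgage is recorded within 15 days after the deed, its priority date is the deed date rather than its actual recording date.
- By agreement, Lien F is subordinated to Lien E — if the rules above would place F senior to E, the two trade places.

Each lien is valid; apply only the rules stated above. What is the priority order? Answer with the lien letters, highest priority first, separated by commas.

First, effective dates: A relates back to the deed date May 30, 2017; D is treated as recorded Feb 9, 2017, the work-commencement date.
By effective date, earliest first: D (Feb 9, 2017), F (Feb 19, 2017), A (May 30, 2017), C (Mar 9, 2019), E (Nov 29, 2019), B (Jan 19, 2020).
Because F would otherwise rank above E, the subordination swaps them.

D, E, A, C, F, B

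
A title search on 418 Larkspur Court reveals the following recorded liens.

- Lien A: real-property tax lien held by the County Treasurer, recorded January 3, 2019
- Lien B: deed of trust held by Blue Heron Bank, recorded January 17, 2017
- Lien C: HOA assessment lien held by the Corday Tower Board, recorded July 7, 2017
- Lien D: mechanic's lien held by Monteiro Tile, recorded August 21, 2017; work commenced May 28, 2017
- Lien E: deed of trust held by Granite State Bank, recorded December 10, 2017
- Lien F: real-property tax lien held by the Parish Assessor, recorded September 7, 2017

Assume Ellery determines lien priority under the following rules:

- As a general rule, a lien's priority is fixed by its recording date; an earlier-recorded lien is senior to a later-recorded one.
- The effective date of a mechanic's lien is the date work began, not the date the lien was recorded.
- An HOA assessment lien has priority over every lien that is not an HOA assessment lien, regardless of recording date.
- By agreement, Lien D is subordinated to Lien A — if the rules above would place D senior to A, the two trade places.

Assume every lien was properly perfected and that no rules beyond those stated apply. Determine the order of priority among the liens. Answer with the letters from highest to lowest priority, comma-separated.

First, effective dates: D is treated as recorded May 28, 2017, the work-commencement date.
As an HOA assessment lien, C is senior to every other lien.
Ordering the rest by effective date: B (January 17, 2017), D (May 28, 2017), F (September 7, 2017), E (December 10, 2017), A (January 3, 2019).
Because D would otherwise rank above A, the subordination swaps them.

C, B, A, F, E, D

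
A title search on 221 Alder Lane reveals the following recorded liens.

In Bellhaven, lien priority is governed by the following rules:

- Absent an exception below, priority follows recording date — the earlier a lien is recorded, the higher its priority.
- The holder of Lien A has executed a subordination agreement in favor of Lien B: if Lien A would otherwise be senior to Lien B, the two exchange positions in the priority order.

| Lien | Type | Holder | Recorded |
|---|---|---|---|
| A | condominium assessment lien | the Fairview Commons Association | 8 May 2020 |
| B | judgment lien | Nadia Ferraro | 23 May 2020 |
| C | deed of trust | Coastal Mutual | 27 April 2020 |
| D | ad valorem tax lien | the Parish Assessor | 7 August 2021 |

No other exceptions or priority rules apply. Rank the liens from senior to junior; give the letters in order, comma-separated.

Ordering by effective date: C (27 April 2020), A (8 May 2020), B (23 May 2020), D (7 August 2021).
Because A would otherwise rank above B, the subordination swaps them.

C, B, A, D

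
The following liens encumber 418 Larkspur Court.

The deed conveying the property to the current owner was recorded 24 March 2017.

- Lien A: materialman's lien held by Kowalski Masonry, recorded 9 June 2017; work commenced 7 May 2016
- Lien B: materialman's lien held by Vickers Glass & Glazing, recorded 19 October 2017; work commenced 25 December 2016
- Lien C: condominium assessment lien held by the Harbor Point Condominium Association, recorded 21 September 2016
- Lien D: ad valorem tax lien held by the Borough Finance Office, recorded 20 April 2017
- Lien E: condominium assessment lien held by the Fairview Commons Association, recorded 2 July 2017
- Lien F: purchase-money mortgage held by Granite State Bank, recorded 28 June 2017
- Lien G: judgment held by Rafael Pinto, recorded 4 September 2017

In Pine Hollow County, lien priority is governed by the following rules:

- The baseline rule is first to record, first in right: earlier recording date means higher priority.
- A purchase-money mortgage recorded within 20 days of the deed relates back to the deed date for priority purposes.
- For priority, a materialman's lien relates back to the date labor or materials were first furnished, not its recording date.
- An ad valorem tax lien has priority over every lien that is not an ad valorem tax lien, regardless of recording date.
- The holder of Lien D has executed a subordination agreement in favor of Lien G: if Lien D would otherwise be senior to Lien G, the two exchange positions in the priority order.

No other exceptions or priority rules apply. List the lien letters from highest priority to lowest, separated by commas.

G, A, C, B, F, E, D

Adjusting effective dates: A is treated as recorded 7 May 2016, the work-commencement date; B's effective date is 25 December 2016, when work began; F was recorded 96 days after the deed, outside the 20-day window, so it keeps its recording date.
D, as an ad valorem tax lien, has superpriority and ranks first.
Ordering the rest by effective date: A (7 May 2016), C (21 September 2016), B (25 December 2016), F (28 June 2017), E (2 July 2017), G (4 September 2017).
D is senior to G before the subordination, so the two trade places.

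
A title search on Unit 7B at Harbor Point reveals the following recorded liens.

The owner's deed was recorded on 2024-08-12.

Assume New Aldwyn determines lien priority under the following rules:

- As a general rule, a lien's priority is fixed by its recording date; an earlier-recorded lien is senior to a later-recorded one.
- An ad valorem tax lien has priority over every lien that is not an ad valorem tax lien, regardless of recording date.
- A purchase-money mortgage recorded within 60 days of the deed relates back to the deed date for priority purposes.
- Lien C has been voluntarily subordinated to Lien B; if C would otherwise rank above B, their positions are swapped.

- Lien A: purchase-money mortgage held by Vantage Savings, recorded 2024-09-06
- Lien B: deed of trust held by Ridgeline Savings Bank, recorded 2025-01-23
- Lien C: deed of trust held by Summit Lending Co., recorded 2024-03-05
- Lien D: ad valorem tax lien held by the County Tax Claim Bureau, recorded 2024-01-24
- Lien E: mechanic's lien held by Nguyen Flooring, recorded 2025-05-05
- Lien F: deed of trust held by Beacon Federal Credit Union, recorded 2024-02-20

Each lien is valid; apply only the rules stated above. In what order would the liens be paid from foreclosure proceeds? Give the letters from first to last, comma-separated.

D, F, B, A, C, E

Effective dates after the stated exceptions: A relates back to the deed date 2024-08-12.
D is an ad valorem tax lien and takes priority over every other lien.
Remaining liens by effective date: F (2024-02-20), C (2024-03-05), A (2024-08-12), B (2025-01-23), E (2025-05-05).
Because C would otherwise rank above B, the subordination swaps them.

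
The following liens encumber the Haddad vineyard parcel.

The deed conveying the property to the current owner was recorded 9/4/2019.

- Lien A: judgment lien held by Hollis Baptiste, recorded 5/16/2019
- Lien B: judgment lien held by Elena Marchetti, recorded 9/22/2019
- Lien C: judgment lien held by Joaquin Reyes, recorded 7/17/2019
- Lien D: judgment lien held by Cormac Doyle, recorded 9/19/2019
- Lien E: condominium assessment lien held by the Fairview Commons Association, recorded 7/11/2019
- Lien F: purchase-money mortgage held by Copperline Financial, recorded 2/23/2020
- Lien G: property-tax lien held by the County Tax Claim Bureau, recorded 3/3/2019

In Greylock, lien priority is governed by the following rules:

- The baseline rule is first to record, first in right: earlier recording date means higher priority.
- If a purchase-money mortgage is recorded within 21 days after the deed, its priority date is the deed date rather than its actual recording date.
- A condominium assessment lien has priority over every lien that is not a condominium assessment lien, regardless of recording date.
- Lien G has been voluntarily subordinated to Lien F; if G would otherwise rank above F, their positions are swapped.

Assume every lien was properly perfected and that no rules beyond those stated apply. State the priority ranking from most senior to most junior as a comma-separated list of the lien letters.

E, F, A, C, D, B, G

First, effective dates: F was recorded 172 days after the deed, outside the 21-day window, so it keeps its recording date.
E is a condominium assessment lien, so it outranks all other liens regardless of date.
Remaining liens by effective date: G (3/3/2019), A (5/16/2019), C (7/17/2019), D (9/19/2019), B (9/22/2019), F (2/23/2020).
Because G would otherwise rank above F, the subordination swaps them.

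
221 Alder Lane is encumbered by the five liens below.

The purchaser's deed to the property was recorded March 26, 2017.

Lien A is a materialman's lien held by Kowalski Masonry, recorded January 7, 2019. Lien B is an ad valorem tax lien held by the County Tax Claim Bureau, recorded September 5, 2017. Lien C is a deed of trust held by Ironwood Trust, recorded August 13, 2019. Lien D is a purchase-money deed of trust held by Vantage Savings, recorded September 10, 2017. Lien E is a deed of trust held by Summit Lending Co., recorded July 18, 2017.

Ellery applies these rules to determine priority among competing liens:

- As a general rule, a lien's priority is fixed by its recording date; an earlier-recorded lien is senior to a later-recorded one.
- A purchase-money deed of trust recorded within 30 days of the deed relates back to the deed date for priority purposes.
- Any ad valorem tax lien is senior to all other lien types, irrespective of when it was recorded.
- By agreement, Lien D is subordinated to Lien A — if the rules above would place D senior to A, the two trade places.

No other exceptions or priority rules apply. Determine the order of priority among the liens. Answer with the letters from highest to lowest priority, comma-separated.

Effective dates after the stated exceptions: D missed the 30-day window (168 days after the deed), so its recording date stands.
As an ad valorem tax lien, B is senior to every other lien.
The other liens, earliest effective date first: E (July 18, 2017), D (September 10, 2017), A (January 7, 2019), C (August 13, 2019).
Because D would otherwise rank above A, the subordination swaps them.

B, E, A, D, C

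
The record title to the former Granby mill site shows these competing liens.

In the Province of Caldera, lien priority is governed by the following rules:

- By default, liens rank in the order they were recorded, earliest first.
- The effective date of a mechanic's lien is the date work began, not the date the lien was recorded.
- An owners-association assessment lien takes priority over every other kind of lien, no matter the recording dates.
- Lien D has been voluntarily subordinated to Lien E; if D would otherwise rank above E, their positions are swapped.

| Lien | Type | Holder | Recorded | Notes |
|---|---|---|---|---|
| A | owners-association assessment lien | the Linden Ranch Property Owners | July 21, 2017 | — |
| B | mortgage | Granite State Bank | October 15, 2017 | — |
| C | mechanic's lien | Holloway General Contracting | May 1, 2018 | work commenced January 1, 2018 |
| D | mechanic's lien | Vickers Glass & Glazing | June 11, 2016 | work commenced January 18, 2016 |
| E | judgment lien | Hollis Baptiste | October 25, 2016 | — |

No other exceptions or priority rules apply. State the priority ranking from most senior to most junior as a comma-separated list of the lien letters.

A, E, D, B, C

Effective dates after the stated exceptions: C's effective date is January 1, 2018, when work began; D's effective date is January 18, 2016, when work began.
A, as an owners-association assessment lien, has superpriority and ranks first.
Among the remaining liens, by effective date: D (January 18, 2016), E (October 25, 2016), B (October 15, 2017), C (January 1, 2018).
Because D would otherwise rank above E, the subordination swaps them.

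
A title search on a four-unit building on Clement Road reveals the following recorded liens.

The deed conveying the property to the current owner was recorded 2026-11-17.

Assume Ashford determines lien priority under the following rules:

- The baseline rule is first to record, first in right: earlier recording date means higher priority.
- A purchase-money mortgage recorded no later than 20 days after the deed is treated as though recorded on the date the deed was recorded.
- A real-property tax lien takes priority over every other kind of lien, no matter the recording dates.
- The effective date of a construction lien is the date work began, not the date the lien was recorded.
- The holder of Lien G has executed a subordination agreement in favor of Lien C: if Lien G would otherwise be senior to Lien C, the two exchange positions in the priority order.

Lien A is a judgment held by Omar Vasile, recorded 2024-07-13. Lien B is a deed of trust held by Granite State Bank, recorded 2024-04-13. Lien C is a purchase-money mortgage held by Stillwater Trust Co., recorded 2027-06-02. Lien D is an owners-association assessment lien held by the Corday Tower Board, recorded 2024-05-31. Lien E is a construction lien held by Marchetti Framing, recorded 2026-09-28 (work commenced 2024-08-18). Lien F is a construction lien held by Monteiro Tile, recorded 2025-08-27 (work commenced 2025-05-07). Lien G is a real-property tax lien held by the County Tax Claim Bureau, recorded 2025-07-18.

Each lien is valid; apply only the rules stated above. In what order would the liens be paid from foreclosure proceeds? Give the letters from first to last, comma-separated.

C, B, D, A, E, F, G

Effective dates: C missed the 20-day window (197 days after the deed), so its recording date stands; E's effective date is 2024-08-18, when work began; F relates back to 2025-05-07 (work commenced).
As a real-property tax lien, G is senior to every other lien.
The other liens, earliest effective date first: B (2024-04-13), D (2024-05-31), A (2024-07-13), E (2024-08-18), F (2025-05-07), C (2027-06-02).
Because G would otherwise rank above C, the subordination swaps them.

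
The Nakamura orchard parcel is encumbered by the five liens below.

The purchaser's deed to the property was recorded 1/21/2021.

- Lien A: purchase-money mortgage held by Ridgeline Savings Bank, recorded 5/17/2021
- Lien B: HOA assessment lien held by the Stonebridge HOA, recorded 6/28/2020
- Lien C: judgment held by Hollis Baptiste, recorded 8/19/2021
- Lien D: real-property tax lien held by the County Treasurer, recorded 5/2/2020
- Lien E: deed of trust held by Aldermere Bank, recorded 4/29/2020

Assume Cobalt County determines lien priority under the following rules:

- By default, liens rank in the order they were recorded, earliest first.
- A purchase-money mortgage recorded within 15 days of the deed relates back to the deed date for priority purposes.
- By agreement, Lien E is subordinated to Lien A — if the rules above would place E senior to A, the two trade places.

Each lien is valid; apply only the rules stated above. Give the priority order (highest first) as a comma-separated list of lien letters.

Adjusting effective dates: A was recorded 116 days after the deed — beyond 15 days — so no relation-back applies.
Ordering by effective date: E (4/29/2020), D (5/2/2020), B (6/28/2020), A (5/17/2021), C (8/19/2021).
The subordination applies — E was senior to A — so E and A swap.

A, D, B, E, C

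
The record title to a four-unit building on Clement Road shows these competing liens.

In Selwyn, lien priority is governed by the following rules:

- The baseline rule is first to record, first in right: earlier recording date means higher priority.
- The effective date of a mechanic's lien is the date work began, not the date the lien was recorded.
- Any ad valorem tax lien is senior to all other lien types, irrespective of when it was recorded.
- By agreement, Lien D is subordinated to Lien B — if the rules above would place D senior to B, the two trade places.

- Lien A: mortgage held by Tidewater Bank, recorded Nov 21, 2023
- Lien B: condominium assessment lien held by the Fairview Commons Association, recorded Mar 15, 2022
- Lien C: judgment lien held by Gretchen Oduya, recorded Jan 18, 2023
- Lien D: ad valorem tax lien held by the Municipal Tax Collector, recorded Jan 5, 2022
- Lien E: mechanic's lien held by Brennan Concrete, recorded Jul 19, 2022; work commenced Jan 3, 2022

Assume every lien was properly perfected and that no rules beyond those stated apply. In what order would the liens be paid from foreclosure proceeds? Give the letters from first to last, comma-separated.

Adjusting effective dates: E is treated as recorded Jan 3, 2022, the work-commencement date.
As an ad valorem tax lien, D is senior to every other lien.
Among the remaining liens, by effective date: E (Jan 3, 2022), B (Mar 15, 2022), C (Jan 18, 2023), A (Nov 21, 2023).
Because D would otherwise rank above B, the subordination swaps them.

B, E, D, C, A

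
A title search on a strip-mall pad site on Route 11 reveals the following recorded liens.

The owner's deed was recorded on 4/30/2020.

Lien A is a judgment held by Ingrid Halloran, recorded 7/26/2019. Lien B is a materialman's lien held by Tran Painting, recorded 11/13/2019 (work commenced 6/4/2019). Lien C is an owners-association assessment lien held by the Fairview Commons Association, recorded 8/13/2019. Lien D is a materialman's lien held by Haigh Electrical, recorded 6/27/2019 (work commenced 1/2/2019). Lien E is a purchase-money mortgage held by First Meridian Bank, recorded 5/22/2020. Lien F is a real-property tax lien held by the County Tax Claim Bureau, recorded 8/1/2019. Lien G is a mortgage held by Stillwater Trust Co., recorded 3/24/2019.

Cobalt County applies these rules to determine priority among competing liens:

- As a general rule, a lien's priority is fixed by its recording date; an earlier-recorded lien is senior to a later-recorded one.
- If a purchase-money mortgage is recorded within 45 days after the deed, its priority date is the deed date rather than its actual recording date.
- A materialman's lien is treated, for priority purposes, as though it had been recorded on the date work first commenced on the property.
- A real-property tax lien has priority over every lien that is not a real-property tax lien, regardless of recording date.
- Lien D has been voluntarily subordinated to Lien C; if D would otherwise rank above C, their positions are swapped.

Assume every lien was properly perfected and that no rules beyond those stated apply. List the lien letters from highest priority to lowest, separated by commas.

F, C, G, B, A, D, E

First, effective dates: B is treated as recorded 6/4/2019, the work-commencement date; D is treated as recorded 1/2/2019, the work-commencement date; E's effective date is the deed date, 4/30/2020.
F, as a real-property tax lien, has superpriority and ranks first.
Remaining liens by effective date: D (1/2/2019), G (3/24/2019), B (6/4/2019), A (7/26/2019), C (8/13/2019), E (4/30/2020).
The subordination applies — D was senior to C — so D and C swap.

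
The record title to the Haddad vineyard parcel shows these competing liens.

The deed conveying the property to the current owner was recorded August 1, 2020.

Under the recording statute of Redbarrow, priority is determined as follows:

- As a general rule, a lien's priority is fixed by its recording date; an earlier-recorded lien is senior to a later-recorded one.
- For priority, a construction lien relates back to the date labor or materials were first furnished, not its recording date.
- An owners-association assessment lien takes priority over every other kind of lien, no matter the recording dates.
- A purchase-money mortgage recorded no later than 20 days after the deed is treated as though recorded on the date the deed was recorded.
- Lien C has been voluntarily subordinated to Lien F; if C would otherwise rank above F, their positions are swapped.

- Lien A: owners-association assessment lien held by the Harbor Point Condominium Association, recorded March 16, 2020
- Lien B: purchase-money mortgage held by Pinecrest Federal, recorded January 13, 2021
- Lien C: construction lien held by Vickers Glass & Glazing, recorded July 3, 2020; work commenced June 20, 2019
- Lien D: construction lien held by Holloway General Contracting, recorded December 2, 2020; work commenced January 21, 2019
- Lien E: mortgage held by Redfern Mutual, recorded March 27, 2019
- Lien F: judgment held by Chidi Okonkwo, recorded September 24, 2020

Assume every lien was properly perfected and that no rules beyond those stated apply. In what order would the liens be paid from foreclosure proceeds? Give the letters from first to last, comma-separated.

Effective dates after the stated exceptions: B was recorded 165 days after the deed — beyond 20 days — so no relation-back applies; C relates back to June 20, 2019 (work commenced); D's effective date is January 21, 2019, when work began.
A is an owners-association assessment lien, so it outranks all other liens regardless of date.
Ordering the rest by effective date: D (January 21, 2019), E (March 27, 2019), C (June 20, 2019), F (September 24, 2020), B (January 13, 2021).
C would otherwise be senior to F, so under the subordination agreement C and F exchange positions.

A, D, E, F, C, B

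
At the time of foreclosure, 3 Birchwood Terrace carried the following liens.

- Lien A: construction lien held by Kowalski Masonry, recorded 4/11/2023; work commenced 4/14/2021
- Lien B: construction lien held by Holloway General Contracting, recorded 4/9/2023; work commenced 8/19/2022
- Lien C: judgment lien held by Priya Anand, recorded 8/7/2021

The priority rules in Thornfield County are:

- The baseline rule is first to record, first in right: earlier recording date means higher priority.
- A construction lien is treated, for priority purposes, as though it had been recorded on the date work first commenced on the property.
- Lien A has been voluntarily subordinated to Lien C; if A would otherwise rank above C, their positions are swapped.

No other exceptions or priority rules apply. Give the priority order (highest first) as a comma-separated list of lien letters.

C, A, B

Adjusting effective dates: A relates back to 4/14/2021 (work commenced); B relates back to 8/19/2022 (work commenced).
Ordering by effective date: A (4/14/2021), C (8/7/2021), B (8/19/2022).
Because A would otherwise rank above C, the subordination swaps them.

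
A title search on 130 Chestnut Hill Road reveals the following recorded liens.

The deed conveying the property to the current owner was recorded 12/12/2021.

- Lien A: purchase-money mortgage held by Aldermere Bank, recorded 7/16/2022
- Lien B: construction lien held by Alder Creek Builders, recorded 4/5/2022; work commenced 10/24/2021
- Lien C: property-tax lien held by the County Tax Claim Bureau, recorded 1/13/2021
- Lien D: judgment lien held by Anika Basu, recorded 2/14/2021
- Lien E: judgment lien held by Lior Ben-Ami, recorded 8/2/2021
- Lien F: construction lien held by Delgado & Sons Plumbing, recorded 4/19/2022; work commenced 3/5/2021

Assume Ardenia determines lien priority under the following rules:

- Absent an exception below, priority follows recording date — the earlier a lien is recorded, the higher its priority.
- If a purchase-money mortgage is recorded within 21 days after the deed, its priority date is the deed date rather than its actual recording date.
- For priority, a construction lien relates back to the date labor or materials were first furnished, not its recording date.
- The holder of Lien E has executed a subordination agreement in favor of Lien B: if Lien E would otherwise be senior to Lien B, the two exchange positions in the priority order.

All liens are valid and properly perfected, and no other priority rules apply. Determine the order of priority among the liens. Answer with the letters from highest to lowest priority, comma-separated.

First, effective dates: A missed the 21-day window (216 days after the deed), so its recording date stands; B's effective date is 10/24/2021, when work began; F relates back to 3/5/2021 (work commenced).
By effective date: C (1/13/2021), D (2/14/2021), F (3/5/2021), E (8/2/2021), B (10/24/2021), A (7/16/2022).
Because E would otherwise rank above B, the subordination swaps them.

C, D, F, B, E, A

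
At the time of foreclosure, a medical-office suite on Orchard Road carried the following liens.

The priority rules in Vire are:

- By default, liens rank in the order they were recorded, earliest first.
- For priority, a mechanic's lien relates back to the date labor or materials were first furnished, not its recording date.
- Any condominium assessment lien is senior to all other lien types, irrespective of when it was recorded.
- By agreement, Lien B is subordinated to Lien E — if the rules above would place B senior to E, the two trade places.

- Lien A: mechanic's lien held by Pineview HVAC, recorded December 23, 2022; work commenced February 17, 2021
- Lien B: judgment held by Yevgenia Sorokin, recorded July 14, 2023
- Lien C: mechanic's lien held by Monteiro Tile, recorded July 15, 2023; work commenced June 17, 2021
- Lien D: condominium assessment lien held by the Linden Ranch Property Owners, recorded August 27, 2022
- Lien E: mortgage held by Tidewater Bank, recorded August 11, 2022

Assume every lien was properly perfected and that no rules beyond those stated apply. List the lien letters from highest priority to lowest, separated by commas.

Effective dates: A relates back to February 17, 2021 (work commenced); C relates back to June 17, 2021 (work commenced).
D is a condominium assessment lien, so it outranks all other liens regardless of date.
Ordering the rest by effective date: A (February 17, 2021), C (June 17, 2021), E (August 11, 2022), B (July 14, 2023).
B is already junior to E, so the subordination agreement changes nothing.

D, A, C, E, B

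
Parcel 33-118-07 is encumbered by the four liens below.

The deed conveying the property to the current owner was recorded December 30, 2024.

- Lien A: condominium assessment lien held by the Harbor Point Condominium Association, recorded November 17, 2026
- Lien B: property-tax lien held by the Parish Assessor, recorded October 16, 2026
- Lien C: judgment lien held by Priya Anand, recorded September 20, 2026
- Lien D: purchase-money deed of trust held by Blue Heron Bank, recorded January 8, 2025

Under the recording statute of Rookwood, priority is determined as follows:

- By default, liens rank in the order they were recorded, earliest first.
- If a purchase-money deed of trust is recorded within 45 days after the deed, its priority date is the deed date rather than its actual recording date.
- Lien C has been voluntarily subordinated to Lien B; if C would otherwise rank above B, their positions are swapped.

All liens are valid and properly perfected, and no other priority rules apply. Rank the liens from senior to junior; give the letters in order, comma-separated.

D, B, C, A

First, effective dates: D relates back to the deed date December 30, 2024.
Sorted by effective date: D (December 30, 2024), C (September 20, 2026), B (October 16, 2026), A (November 17, 2026).
Because C would otherwise rank above B, the subordination swaps them.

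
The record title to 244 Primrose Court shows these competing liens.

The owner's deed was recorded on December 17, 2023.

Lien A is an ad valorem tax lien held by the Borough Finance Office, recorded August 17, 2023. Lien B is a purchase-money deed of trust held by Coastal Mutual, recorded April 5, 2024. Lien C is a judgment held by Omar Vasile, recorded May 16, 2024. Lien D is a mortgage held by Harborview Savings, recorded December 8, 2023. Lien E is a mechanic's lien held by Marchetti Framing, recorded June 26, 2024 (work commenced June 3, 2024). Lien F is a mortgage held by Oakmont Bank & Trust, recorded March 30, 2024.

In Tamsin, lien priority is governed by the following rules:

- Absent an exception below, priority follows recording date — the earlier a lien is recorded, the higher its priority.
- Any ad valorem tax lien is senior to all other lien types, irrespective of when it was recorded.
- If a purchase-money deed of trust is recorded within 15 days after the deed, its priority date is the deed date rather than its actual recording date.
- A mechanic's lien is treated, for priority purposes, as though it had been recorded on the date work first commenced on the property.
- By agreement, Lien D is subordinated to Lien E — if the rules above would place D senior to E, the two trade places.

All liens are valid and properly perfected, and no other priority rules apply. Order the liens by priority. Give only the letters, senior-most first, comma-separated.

A, E, F, B, C, D

First, effective dates: B was recorded 110 days after the deed — beyond 15 days — so no relation-back applies; E is treated as recorded June 3, 2024, the work-commencement date.
A, as an ad valorem tax lien, has superpriority and ranks first.
Among the remaining liens, by effective date: D (December 8, 2023), F (March 30, 2024), B (April 5, 2024), C (May 16, 2024), E (June 3, 2024).
The subordination applies — D was senior to E — so D and E swap.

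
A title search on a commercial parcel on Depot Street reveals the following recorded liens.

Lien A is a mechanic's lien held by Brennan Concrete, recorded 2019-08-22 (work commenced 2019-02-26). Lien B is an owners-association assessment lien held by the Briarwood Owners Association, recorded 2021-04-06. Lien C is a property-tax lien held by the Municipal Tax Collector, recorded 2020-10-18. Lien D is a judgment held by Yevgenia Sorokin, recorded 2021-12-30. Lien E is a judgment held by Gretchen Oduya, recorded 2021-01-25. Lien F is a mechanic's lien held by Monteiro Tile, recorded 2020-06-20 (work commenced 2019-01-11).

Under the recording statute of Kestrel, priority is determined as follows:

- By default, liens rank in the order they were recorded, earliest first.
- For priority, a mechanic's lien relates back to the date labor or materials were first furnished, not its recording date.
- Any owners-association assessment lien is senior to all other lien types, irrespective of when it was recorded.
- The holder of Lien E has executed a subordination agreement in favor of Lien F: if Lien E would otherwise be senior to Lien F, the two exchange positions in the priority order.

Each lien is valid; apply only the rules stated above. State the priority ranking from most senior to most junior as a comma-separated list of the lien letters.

B, F, A, C, E, D

First, effective dates: A's effective date is 2019-02-26, when work began; F is treated as recorded 2019-01-11, the work-commencement date.
B is an owners-association assessment lien and takes priority over every other lien.
Among the remaining liens, by effective date: F (2019-01-11), A (2019-02-26), C (2020-10-18), E (2021-01-25), D (2021-12-30).
Since E is not senior to F, the subordination leaves the order unchanged.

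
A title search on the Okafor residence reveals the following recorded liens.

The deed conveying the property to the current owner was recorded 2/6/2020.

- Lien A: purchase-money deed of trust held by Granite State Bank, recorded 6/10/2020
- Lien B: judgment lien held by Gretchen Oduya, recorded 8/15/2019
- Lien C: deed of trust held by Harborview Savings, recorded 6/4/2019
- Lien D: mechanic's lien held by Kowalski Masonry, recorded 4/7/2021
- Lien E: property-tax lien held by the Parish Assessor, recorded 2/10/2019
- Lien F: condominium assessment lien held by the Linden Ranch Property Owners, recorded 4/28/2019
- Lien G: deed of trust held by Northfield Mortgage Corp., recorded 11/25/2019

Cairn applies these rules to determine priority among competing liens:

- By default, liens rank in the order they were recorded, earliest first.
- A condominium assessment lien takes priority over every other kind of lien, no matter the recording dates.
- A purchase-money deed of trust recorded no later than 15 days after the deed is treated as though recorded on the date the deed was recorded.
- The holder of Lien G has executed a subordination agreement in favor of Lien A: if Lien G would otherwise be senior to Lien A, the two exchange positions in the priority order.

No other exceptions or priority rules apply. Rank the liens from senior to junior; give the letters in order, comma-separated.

Adjusting effective dates: A was recorded 125 days after the deed, outside the 15-day window, so it keeps its recording date.
As a condominium assessment lien, F is senior to every other lien.
Among the remaining liens, by effective date: E (2/10/2019), C (6/4/2019), B (8/15/2019), G (11/25/2019), A (6/10/2020), D (4/7/2021).
The subordination applies — G was senior to A — so G and A swap.

F, E, C, B, A, G, D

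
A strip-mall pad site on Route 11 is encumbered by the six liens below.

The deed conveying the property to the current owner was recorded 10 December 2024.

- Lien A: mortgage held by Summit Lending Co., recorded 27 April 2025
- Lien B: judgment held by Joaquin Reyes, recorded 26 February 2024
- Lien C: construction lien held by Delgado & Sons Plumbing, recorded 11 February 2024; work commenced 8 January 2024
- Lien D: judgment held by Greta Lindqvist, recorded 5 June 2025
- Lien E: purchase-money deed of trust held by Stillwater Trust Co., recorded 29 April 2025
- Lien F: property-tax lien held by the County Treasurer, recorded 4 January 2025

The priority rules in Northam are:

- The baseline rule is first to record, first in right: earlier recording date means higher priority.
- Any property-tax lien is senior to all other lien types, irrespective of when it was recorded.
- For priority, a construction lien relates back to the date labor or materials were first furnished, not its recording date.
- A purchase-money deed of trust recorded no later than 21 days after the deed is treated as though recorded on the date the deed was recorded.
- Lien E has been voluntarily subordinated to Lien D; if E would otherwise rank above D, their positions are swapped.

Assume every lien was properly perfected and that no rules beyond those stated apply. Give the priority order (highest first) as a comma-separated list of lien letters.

F, C, B, A, D, E

Effective dates: C relates back to 8 January 2024 (work commenced); E was recorded 140 days after the deed, outside the 21-day window, so it keeps its recording date.
F is a property-tax lien, so it outranks all other liens regardless of date.
Ordering the rest by effective date: C (8 January 2024), B (26 February 2024), A (27 April 2025), E (29 April 2025), D (5 June 2025).
The subordination applies — E was senior to D — so E and D swap.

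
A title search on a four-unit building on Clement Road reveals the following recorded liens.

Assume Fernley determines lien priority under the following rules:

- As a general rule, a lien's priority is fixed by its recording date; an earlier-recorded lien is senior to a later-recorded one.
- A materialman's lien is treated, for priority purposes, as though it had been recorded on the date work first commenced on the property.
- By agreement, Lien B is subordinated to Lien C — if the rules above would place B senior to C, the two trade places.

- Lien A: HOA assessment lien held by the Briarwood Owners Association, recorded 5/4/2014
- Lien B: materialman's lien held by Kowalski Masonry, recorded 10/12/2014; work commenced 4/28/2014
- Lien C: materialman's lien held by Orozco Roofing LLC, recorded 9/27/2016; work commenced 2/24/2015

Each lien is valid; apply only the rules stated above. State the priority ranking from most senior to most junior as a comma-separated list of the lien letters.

C, A, B

Effective dates: B is treated as recorded 4/28/2014, the work-commencement date; C's effective date is 2/24/2015, when work began.
By effective date, earliest first: B (4/28/2014), A (5/4/2014), C (2/24/2015).
B would otherwise be senior to C, so under the subordination agreement B and C exchange positions.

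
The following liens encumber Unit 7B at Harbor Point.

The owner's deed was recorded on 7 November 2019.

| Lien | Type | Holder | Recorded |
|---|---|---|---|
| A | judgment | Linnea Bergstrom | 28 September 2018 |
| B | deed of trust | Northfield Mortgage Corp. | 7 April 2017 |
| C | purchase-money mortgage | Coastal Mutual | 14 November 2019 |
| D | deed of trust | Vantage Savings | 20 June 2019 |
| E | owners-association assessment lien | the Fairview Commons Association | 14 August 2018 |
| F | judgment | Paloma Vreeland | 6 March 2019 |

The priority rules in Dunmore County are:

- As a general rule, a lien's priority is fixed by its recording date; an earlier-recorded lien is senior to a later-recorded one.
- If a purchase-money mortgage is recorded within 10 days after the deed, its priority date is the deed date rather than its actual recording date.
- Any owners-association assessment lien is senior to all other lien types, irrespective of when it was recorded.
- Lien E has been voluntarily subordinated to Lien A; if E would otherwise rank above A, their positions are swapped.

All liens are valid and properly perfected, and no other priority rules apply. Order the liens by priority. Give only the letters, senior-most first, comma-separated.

Adjusting effective dates: C's effective date is the deed date, 7 November 2019.
E is an owners-association assessment lien, so it outranks all other liens regardless of date.
Among the remaining liens, by effective date: B (7 April 2017), A (28 September 2018), F (6 March 2019), D (20 June 2019), C (7 November 2019).
Because E would otherwise rank above A, the subordination swaps them.

A, B, E, F, D, C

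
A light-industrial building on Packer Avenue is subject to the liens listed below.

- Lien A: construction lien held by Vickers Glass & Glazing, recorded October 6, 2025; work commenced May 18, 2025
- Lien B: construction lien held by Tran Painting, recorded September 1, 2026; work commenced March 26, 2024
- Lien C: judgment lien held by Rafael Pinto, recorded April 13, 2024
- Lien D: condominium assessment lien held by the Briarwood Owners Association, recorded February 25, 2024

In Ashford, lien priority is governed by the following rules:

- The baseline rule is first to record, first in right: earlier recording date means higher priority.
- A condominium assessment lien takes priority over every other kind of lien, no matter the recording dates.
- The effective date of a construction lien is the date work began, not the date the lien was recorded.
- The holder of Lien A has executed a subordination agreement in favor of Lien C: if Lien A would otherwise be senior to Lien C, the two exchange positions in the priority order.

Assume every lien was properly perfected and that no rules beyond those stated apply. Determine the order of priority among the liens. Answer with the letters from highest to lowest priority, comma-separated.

D, B, C, A

Effective dates: A's effective date is May 18, 2025, when work began; B is treated as recorded March 26, 2024, the work-commencement date.
D is a condominium assessment lien, so it outranks all other liens regardless of date.
The other liens, earliest effective date first: B (March 26, 2024), C (April 13, 2024), A (May 18, 2025).
A already ranks below C; the subordination has no effect.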